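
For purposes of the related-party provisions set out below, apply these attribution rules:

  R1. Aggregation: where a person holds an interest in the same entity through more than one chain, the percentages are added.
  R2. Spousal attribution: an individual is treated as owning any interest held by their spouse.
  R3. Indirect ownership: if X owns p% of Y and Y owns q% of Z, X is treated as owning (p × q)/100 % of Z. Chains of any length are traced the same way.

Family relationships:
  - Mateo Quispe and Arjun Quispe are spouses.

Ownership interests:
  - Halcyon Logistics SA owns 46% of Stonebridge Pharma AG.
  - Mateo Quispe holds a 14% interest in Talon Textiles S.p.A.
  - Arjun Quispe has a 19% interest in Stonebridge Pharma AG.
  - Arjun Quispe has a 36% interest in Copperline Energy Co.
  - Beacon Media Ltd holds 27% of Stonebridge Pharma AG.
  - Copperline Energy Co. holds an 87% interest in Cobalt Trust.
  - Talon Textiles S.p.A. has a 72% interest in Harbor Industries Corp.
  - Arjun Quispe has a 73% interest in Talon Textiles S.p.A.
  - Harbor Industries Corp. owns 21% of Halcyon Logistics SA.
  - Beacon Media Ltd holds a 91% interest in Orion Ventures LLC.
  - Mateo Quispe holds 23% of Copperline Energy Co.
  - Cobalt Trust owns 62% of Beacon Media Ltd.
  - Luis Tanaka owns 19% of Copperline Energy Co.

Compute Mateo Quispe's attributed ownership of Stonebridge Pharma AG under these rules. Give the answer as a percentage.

33.643666%

By spousal attribution (R2), Mateo Quispe is treated as also owning Arjun Quispe's interest in Talon Textiles S.p.A, giving 14% + 73% = 87%.
By spousal attribution (R2), Mateo Quispe is treated as also owning Arjun Quispe's interest in Copperline Energy Co, giving 23% + 36% = 59%.
By spousal attribution (R2), Mateo Quispe is treated as owning Arjun Quispe's 19% interest in Stonebridge Pharma AG.
Chain via Talon Textiles S.p.A. → Harbor Industries Corp. → Halcyon Logistics SA (R3): 87% × 72% × 21% × 46% = 6.051024% of Stonebridge Pharma AG.
Chain via Copperline Energy Co. → Cobalt Trust → Beacon Media Ltd (R3): 59% × 87% × 62% × 27% = 8.592642% of Stonebridge Pharma AG.
Direct interest in Stonebridge Pharma AG: 19%.
Aggregating (R1): 6.051024% + 8.592642% + 19% = 33.643666%.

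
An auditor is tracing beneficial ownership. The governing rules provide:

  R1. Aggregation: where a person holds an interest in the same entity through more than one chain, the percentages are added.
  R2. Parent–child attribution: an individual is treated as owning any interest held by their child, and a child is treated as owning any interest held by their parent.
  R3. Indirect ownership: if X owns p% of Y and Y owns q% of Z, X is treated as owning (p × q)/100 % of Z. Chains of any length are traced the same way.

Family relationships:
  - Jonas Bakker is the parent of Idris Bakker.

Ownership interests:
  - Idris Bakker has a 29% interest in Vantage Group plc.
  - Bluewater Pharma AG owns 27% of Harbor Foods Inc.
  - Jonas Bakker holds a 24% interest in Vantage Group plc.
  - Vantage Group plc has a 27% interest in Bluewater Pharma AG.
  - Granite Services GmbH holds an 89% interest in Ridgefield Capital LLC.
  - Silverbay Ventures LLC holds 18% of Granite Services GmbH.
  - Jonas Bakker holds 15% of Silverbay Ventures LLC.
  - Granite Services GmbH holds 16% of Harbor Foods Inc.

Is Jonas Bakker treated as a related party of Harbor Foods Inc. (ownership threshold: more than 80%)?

No

By parent–child attribution (R2), Jonas Bakker is treated as also owning Idris Bakker's interest in Vantage Group plc, giving 24% + 29% = 53%.
Chain via Silverbay Ventures LLC → Granite Services GmbH (R3): 15% × 18% × 16% = 0.432% of Harbor Foods Inc.
Chain via Vantage Group plc → Bluewater Pharma AG (R3): 53% × 27% × 27% = 3.8637% of Harbor Foods Inc.
Aggregating (R1): 0.432% + 3.8637% = 4.2957%.
4.2957% does not exceed the 80% threshold, so Jonas is not a related party to Harbor Foods Inc.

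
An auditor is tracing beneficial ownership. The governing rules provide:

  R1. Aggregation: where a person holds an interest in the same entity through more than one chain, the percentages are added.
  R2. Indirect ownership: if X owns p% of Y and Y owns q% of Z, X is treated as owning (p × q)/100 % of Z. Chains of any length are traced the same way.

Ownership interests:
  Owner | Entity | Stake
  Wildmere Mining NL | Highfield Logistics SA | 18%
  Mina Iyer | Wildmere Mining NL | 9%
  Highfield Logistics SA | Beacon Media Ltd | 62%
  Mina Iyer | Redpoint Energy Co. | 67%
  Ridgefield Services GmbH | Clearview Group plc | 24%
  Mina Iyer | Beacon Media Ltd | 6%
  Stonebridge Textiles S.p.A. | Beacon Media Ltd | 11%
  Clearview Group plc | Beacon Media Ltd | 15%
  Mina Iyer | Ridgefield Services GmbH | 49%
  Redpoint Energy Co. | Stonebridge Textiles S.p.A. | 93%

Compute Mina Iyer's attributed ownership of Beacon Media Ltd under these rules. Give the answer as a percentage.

15.6225%

Chain via Ridgefield Services GmbH → Clearview Group plc (R2): 49% × 24% × 15% = 1.764% of Beacon Media Ltd.
Chain via Wildmere Mining NL → Highfield Logistics SA (R2): 9% × 18% × 62% = 1.0044% of Beacon Media Ltd.
Chain via Redpoint Energy Co. → Stonebridge Textiles S.p.A. (R2): 67% × 93% × 11% = 6.8541% of Beacon Media Ltd.
Direct interest in Beacon Media Ltd: 6%.
Aggregating (R1): 1.764% + 1.0044% + 6.8541% + 6% = 15.6225%.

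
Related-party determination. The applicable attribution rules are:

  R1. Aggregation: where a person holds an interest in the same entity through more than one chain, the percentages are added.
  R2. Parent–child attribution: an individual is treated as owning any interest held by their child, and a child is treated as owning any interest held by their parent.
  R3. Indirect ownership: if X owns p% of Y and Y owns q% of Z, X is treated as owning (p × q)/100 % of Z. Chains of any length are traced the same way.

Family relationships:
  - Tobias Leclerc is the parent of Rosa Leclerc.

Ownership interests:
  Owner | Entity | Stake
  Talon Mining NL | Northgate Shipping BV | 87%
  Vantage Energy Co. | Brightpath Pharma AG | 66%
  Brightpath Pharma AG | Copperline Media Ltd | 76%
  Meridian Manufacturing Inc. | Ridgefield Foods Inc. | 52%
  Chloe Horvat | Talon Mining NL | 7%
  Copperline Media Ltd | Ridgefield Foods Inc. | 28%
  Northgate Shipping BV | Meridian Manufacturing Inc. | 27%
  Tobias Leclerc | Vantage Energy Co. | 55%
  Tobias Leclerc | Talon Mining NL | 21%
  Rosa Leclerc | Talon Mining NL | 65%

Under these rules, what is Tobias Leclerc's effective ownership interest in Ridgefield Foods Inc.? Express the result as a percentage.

18.229368%

By parent–child attribution (R2), Tobias Leclerc is treated as also owning Rosa Leclerc's interest in Talon Mining NL, giving 21% + 65% = 86%.
Chain via Talon Mining NL → Northgate Shipping BV → Meridian Manufacturing Inc. (R3): 86% × 87% × 27% × 52% = 10.504728% of Ridgefield Foods Inc.
Chain via Vantage Energy Co. → Brightpath Pharma AG → Copperline Media Ltd (R3): 55% × 66% × 76% × 28% = 7.72464% of Ridgefield Foods Inc.
Aggregating (R1): 10.504728% + 7.72464% = 18.229368%.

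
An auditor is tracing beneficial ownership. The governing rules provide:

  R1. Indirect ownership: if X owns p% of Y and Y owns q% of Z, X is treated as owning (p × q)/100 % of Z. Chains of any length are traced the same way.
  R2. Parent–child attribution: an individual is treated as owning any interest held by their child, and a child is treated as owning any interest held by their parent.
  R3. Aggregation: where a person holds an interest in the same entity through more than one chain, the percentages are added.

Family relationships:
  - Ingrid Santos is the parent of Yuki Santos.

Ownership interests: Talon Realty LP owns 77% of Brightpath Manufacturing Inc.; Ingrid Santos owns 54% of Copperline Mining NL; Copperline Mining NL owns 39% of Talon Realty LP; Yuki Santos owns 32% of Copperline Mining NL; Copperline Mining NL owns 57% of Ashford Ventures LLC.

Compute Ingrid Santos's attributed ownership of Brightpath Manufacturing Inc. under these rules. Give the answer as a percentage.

By parent–child attribution (R2), Ingrid Santos is treated as also owning Yuki Santos's interest in Copperline Mining NL, giving 54% + 32% = 86%.
Chain via Copperline Mining NL → Talon Realty LP (R1): 86% × 39% × 77% = 25.8258% of Brightpath Manufacturing Inc.

25.8258%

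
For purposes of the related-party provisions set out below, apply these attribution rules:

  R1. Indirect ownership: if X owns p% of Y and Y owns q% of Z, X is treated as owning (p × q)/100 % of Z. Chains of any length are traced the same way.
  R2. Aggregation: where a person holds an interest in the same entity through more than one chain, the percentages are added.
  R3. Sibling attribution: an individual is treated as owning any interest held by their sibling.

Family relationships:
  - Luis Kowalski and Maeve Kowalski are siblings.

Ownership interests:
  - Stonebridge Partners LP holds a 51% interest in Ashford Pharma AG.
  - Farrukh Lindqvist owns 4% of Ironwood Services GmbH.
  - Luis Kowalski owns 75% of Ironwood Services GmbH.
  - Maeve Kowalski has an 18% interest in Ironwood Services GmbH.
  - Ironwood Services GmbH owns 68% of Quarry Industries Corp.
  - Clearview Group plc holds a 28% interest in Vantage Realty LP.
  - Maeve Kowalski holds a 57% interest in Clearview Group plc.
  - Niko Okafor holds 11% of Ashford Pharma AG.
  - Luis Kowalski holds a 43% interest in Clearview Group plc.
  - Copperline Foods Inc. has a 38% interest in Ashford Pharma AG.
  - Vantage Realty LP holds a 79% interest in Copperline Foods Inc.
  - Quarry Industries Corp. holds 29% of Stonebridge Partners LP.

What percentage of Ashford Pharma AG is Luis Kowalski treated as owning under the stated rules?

By sibling attribution (R3), Luis Kowalski is treated as also owning Maeve Kowalski's interest in Clearview Group plc, giving 43% + 57% = 100%.
By sibling attribution (R3), Luis Kowalski is treated as also owning Maeve Kowalski's interest in Ironwood Services GmbH, giving 75% + 18% = 93%.
Chain via Clearview Group plc → Vantage Realty LP → Copperline Foods Inc. (R1): 100% × 28% × 79% × 38% = 8.4056% of Ashford Pharma AG.
Chain via Ironwood Services GmbH → Quarry Industries Corp. → Stonebridge Partners LP (R1): 93% × 68% × 29% × 51% = 9.353196% of Ashford Pharma AG.
Aggregating (R2): 8.4056% + 9.353196% = 17.758796%.

17.758796%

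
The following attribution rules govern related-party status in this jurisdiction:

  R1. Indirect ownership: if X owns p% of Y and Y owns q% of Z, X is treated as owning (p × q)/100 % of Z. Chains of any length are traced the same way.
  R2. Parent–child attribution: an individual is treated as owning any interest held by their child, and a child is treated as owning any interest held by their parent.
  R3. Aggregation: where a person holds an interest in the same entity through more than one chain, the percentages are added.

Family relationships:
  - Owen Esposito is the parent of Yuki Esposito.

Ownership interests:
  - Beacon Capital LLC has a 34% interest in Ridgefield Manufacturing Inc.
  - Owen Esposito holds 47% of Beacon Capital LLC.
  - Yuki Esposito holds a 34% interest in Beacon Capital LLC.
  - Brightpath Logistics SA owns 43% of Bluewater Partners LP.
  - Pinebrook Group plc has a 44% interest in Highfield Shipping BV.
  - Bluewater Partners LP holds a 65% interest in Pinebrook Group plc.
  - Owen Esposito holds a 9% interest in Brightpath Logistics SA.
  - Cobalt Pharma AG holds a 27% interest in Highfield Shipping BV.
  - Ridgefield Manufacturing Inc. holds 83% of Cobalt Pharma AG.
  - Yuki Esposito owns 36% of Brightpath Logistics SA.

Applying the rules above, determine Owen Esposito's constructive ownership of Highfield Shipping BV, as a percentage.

By parent–child attribution (R2), Owen Esposito is treated as also owning Yuki Esposito's interest in Beacon Capital LLC, giving 47% + 34% = 81%.
By parent–child attribution (R2), Owen Esposito is treated as also owning Yuki Esposito's interest in Brightpath Logistics SA, giving 9% + 36% = 45%.
Chain via Beacon Capital LLC → Ridgefield Manufacturing Inc. → Cobalt Pharma AG (R1): 81% × 34% × 83% × 27% = 6.171714% of Highfield Shipping BV.
Chain via Brightpath Logistics SA → Bluewater Partners LP → Pinebrook Group plc (R1): 45% × 43% × 65% × 44% = 5.5341% of Highfield Shipping BV.
Aggregating (R3): 6.171714% + 5.5341% = 11.705814%.

11.705814%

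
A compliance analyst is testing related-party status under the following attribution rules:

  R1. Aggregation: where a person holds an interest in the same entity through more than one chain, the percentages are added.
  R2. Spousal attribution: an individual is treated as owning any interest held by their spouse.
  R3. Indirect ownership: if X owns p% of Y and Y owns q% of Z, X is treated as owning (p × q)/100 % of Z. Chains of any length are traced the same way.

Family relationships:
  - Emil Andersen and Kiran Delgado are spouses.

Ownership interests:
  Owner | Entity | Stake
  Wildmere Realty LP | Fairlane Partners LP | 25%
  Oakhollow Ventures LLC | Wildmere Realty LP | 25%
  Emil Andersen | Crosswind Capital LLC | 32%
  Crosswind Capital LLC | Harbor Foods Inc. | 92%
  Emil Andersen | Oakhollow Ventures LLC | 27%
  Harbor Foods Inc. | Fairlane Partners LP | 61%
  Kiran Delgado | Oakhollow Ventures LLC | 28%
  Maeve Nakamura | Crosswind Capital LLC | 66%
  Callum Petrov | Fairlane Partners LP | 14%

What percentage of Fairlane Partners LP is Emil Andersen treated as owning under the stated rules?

By spousal attribution (R2), Emil Andersen is treated as also owning Kiran Delgado's interest in Oakhollow Ventures LLC, giving 27% + 28% = 55%.
Chain via Oakhollow Ventures LLC → Wildmere Realty LP (R3): 55% × 25% × 25% = 3.4375% of Fairlane Partners LP.
Chain via Crosswind Capital LLC → Harbor Foods Inc. (R3): 32% × 92% × 61% = 17.9584% of Fairlane Partners LP.
Aggregating (R1): 3.4375% + 17.9584% = 21.3959%.

21.3959%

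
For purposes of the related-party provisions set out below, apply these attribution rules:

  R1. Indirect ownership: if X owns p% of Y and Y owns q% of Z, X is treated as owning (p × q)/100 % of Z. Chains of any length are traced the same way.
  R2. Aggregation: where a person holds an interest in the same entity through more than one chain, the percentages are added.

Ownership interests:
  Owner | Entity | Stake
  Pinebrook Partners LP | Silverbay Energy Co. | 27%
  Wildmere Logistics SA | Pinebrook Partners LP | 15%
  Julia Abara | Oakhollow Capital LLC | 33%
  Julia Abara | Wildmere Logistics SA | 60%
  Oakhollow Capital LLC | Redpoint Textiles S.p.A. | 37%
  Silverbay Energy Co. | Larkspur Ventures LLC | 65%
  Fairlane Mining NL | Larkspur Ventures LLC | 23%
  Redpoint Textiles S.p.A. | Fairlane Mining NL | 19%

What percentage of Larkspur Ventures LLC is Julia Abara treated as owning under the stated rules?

Chain via Wildmere Logistics SA → Pinebrook Partners LP → Silverbay Energy Co. (R1): 60% × 15% × 27% × 65% = 1.5795% of Larkspur Ventures LLC.
Chain via Oakhollow Capital LLC → Redpoint Textiles S.p.A. → Fairlane Mining NL (R1): 33% × 37% × 19% × 23% = 0.533577% of Larkspur Ventures LLC.
Aggregating (R2): 1.5795% + 0.533577% = 2.113077%.

2.113077%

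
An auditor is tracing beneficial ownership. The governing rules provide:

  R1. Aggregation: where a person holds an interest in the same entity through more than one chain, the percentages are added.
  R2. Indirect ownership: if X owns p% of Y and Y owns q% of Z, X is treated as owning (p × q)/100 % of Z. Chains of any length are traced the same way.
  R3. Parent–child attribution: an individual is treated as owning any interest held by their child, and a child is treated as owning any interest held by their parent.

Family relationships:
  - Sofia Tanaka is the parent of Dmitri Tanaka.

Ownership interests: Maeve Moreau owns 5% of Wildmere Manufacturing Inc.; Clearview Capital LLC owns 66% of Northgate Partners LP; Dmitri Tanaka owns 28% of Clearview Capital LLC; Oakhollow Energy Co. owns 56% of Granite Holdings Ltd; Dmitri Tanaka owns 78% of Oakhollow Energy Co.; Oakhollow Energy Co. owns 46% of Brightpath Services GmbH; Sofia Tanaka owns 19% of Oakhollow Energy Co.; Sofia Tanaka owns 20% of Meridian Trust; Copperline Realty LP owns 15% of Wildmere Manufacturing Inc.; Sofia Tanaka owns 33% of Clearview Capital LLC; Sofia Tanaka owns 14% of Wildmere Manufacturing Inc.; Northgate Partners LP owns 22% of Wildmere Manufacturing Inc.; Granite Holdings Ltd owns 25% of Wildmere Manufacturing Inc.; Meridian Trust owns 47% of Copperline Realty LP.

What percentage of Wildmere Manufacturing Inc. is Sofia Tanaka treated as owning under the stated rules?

37.8472%

By parent–child attribution (R3), Sofia Tanaka is treated as also owning Dmitri Tanaka's interest in Oakhollow Energy Co, giving 19% + 78% = 97%.
By parent–child attribution (R3), Sofia Tanaka is treated as also owning Dmitri Tanaka's interest in Clearview Capital LLC, giving 33% + 28% = 61%.
Chain via Oakhollow Energy Co. → Granite Holdings Ltd (R2): 97% × 56% × 25% = 13.58% of Wildmere Manufacturing Inc.
Chain via Meridian Trust → Copperline Realty LP (R2): 20% × 47% × 15% = 1.41% of Wildmere Manufacturing Inc.
Chain via Clearview Capital LLC → Northgate Partners LP (R2): 61% × 66% × 22% = 8.8572% of Wildmere Manufacturing Inc.
Direct interest in Wildmere Manufacturing Inc: 14%.
Aggregating (R1): 13.58% + 1.41% + 8.8572% + 14% = 37.8472%.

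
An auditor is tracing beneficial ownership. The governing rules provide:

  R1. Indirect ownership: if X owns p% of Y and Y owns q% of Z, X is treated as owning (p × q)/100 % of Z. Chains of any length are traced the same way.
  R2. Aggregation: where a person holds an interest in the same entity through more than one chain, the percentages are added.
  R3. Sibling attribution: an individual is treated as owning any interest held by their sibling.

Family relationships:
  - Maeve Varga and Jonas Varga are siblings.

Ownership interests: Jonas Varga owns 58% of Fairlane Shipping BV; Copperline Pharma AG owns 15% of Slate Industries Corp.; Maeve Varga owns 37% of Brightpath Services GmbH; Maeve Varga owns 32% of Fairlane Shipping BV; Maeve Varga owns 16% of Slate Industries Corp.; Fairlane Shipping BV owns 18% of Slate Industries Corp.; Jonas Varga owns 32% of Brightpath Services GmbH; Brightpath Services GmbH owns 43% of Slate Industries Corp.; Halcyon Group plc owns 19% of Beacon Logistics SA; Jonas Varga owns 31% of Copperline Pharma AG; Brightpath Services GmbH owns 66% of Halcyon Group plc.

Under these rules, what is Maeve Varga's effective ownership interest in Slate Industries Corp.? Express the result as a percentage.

66.52%

By sibling attribution (R3), Maeve Varga is treated as also owning Jonas Varga's interest in Brightpath Services GmbH, giving 37% + 32% = 69%.
By sibling attribution (R3), Maeve Varga is treated as also owning Jonas Varga's interest in Fairlane Shipping BV, giving 32% + 58% = 90%.
By sibling attribution (R3), Maeve Varga is treated as owning Jonas Varga's 31% interest in Copperline Pharma AG.
Chain via Brightpath Services GmbH (R1): 69% × 43% = 29.67% of Slate Industries Corp.
Chain via Fairlane Shipping BV (R1): 90% × 18% = 16.2% of Slate Industries Corp.
Direct interest in Slate Industries Corp: 16%.
Chain via Copperline Pharma AG (R1): 31% × 15% = 4.65% of Slate Industries Corp.
Aggregating (R2): 29.67% + 16.2% + 16% + 4.65% = 66.52%.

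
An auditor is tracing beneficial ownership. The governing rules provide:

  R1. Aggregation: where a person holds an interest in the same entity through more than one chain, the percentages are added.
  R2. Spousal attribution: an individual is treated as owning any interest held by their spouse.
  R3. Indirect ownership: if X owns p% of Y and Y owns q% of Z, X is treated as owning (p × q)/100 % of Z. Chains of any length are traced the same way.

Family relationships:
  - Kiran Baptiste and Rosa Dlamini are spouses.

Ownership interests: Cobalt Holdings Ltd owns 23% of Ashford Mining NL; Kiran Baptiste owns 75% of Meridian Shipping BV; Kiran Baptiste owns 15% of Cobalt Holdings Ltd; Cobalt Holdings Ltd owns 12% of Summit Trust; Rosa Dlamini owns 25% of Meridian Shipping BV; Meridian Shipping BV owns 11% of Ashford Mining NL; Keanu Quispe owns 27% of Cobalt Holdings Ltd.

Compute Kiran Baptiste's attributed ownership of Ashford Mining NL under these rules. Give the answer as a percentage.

By spousal attribution (R2), Kiran Baptiste is treated as also owning Rosa Dlamini's interest in Meridian Shipping BV, giving 75% + 25% = 100%.
Chain via Meridian Shipping BV (R3): 100% × 11% = 11% of Ashford Mining NL.
Chain via Cobalt Holdings Ltd (R3): 15% × 23% = 3.45% of Ashford Mining NL.
Aggregating (R1): 11% + 3.45% = 14.45%.

14.45%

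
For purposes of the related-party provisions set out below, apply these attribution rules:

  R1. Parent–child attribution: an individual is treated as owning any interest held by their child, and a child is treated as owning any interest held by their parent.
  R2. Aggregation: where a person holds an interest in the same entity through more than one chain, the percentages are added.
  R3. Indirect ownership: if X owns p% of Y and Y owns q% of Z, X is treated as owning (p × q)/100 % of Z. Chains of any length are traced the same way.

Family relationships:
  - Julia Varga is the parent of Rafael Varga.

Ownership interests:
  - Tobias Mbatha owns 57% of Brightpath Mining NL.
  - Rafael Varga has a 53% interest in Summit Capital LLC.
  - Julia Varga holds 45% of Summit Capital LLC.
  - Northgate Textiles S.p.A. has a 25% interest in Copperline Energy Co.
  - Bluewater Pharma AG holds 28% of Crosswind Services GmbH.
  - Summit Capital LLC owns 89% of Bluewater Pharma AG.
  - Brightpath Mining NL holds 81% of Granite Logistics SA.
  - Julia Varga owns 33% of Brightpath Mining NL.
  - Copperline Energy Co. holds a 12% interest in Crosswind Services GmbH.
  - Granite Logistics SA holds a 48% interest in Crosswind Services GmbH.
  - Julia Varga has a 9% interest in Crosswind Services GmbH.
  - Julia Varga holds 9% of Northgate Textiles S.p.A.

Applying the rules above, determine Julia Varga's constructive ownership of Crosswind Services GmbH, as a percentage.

46.522%

By parent–child attribution (R1), Julia Varga is treated as also owning Rafael Varga's interest in Summit Capital LLC, giving 45% + 53% = 98%.
Chain via Summit Capital LLC → Bluewater Pharma AG (R3): 98% × 89% × 28% = 24.4216% of Crosswind Services GmbH.
Chain via Brightpath Mining NL → Granite Logistics SA (R3): 33% × 81% × 48% = 12.8304% of Crosswind Services GmbH.
Chain via Northgate Textiles S.p.A. → Copperline Energy Co. (R3): 9% × 25% × 12% = 0.27% of Crosswind Services GmbH.
Direct interest in Crosswind Services GmbH: 9%.
Aggregating (R2): 24.4216% + 12.8304% + 0.27% + 9% = 46.522%.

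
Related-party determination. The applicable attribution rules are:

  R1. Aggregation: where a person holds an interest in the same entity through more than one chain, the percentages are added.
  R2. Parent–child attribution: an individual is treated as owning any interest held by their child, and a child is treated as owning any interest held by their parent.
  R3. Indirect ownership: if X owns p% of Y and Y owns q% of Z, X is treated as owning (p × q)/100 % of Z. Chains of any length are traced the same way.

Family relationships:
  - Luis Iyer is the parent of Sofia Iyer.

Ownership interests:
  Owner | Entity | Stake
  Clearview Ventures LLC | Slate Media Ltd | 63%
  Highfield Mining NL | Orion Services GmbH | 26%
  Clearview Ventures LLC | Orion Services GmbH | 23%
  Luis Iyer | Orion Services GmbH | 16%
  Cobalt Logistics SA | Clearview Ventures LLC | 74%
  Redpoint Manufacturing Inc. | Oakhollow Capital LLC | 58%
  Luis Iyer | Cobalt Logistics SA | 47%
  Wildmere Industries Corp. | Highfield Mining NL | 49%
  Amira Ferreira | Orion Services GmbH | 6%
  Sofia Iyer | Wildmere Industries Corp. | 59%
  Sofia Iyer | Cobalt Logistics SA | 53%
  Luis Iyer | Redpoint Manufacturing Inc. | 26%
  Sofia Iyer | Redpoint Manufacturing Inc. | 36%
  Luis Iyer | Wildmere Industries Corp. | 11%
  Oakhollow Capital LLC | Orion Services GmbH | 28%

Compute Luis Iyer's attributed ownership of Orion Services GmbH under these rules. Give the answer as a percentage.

By parent–child attribution (R2), Luis Iyer is treated as also owning Sofia Iyer's interest in Redpoint Manufacturing Inc, giving 26% + 36% = 62%.
By parent–child attribution (R2), Luis Iyer is treated as also owning Sofia Iyer's interest in Wildmere Industries Corp, giving 11% + 59% = 70%.
By parent–child attribution (R2), Luis Iyer is treated as also owning Sofia Iyer's interest in Cobalt Logistics SA, giving 47% + 53% = 100%.
Chain via Redpoint Manufacturing Inc. → Oakhollow Capital LLC (R3): 62% × 58% × 28% = 10.0688% of Orion Services GmbH.
Chain via Wildmere Industries Corp. → Highfield Mining NL (R3): 70% × 49% × 26% = 8.918% of Orion Services GmbH.
Chain via Cobalt Logistics SA → Clearview Ventures LLC (R3): 100% × 74% × 23% = 17.02% of Orion Services GmbH.
Direct interest in Orion Services GmbH: 16%.
Aggregating (R1): 10.0688% + 8.918% + 17.02% + 16% = 52.0068%.

52.0068%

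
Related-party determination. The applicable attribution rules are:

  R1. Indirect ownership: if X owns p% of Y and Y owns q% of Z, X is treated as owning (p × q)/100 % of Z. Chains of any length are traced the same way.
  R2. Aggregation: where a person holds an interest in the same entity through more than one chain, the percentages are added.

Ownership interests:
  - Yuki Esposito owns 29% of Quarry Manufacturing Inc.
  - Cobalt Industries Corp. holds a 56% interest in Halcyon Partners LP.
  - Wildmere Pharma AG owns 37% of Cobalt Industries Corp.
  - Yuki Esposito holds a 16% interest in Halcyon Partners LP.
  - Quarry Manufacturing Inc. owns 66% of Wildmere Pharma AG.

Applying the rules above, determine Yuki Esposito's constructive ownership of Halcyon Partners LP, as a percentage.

Chain via Quarry Manufacturing Inc. → Wildmere Pharma AG → Cobalt Industries Corp. (R1): 29% × 66% × 37% × 56% = 3.965808% of Halcyon Partners LP.
Direct interest in Halcyon Partners LP: 16%.
Aggregating (R2): 3.965808% + 16% = 19.965808%.

19.965808%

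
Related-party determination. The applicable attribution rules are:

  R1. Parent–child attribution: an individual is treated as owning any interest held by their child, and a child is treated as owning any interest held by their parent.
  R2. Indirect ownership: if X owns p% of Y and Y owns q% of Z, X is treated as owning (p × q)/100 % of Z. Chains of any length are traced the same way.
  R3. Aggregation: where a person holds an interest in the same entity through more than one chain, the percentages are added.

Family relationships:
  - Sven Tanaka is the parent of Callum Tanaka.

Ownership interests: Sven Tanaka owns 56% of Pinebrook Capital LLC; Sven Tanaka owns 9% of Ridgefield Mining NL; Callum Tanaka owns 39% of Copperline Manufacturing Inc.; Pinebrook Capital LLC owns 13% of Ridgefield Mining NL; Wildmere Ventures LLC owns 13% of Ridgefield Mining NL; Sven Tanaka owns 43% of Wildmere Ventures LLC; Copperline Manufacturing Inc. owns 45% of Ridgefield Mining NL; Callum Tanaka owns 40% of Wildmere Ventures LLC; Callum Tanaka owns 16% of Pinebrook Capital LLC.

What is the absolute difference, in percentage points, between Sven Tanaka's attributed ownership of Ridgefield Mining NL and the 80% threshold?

33.3

By parent–child attribution (R1), Sven Tanaka is treated as also owning Callum Tanaka's interest in Wildmere Ventures LLC, giving 43% + 40% = 83%.
By parent–child attribution (R1), Sven Tanaka is treated as also owning Callum Tanaka's interest in Pinebrook Capital LLC, giving 56% + 16% = 72%.
By parent–child attribution (R1), Sven Tanaka is treated as owning Callum Tanaka's 39% interest in Copperline Manufacturing Inc.
Chain via Wildmere Ventures LLC (R2): 83% × 13% = 10.79% of Ridgefield Mining NL.
Chain via Pinebrook Capital LLC (R2): 72% × 13% = 9.36% of Ridgefield Mining NL.
Direct interest in Ridgefield Mining NL: 9%.
Chain via Copperline Manufacturing Inc. (R2): 39% × 45% = 17.55% of Ridgefield Mining NL.
Aggregating (R3): 10.79% + 9.36% + 9% + 17.55% = 46.7%.
46.7% falls short of the 80% threshold by 33.3 percentage points.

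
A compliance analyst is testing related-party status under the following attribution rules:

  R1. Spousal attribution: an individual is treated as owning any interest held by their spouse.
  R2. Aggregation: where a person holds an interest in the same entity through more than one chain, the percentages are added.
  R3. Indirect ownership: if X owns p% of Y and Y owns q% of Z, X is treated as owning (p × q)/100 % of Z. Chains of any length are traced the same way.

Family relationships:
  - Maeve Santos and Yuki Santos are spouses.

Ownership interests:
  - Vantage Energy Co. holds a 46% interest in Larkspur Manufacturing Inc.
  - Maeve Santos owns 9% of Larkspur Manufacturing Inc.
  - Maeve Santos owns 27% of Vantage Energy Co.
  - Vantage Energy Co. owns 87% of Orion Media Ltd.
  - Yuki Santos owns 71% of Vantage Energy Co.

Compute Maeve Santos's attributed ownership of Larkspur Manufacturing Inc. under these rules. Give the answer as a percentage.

By spousal attribution (R1), Maeve Santos is treated as also owning Yuki Santos's interest in Vantage Energy Co, giving 27% + 71% = 98%.
Chain via Vantage Energy Co. (R3): 98% × 46% = 45.08% of Larkspur Manufacturing Inc.
Direct interest in Larkspur Manufacturing Inc: 9%.
Aggregating (R2): 45.08% + 9% = 54.08%.

54.08%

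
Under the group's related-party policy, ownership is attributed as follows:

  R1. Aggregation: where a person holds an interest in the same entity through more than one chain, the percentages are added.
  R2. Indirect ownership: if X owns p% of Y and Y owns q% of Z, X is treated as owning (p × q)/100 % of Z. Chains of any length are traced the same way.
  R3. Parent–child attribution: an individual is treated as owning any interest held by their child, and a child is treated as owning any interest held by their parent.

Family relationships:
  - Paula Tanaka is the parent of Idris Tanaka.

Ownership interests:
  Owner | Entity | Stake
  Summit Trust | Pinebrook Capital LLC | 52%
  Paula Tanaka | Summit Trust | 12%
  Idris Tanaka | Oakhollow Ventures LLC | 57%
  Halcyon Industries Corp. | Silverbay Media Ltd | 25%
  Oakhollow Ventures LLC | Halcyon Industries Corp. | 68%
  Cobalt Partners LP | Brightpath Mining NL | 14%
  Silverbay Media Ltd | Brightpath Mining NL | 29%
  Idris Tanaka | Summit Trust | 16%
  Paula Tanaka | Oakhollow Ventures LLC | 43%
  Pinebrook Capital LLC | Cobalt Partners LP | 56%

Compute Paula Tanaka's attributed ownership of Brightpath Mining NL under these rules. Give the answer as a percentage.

6.071504%

By parent–child attribution (R3), Paula Tanaka is treated as also owning Idris Tanaka's interest in Oakhollow Ventures LLC, giving 43% + 57% = 100%.
By parent–child attribution (R3), Paula Tanaka is treated as also owning Idris Tanaka's interest in Summit Trust, giving 12% + 16% = 28%.
Chain via Oakhollow Ventures LLC → Halcyon Industries Corp. → Silverbay Media Ltd (R2): 100% × 68% × 25% × 29% = 4.93% of Brightpath Mining NL.
Chain via Summit Trust → Pinebrook Capital LLC → Cobalt Partners LP (R2): 28% × 52% × 56% × 14% = 1.141504% of Brightpath Mining NL.
Aggregating (R1): 4.93% + 1.141504% = 6.071504%.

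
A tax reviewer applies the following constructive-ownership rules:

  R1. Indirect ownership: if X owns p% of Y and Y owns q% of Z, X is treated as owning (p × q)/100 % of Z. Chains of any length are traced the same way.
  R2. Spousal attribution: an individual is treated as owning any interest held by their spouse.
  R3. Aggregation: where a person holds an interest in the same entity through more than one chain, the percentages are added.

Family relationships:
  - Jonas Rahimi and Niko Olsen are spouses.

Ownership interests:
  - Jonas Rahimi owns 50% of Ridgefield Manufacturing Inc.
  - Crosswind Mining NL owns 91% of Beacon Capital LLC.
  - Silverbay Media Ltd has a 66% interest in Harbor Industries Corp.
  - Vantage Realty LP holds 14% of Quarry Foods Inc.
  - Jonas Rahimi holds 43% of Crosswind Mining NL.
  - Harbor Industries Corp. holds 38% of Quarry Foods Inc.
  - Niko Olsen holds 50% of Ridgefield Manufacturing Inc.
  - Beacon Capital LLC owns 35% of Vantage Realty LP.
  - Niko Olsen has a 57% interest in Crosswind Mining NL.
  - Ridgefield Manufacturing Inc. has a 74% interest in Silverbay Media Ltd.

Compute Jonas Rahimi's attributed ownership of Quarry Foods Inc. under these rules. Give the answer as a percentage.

By spousal attribution (R2), Jonas Rahimi is treated as also owning Niko Olsen's interest in Ridgefield Manufacturing Inc, giving 50% + 50% = 100%.
By spousal attribution (R2), Jonas Rahimi is treated as also owning Niko Olsen's interest in Crosswind Mining NL, giving 43% + 57% = 100%.
Chain via Ridgefield Manufacturing Inc. → Silverbay Media Ltd → Harbor Industries Corp. (R1): 100% × 74% × 66% × 38% = 18.5592% of Quarry Foods Inc.
Chain via Crosswind Mining NL → Beacon Capital LLC → Vantage Realty LP (R1): 100% × 91% × 35% × 14% = 4.459% of Quarry Foods Inc.
Aggregating (R3): 18.5592% + 4.459% = 23.0182%.

23.0182%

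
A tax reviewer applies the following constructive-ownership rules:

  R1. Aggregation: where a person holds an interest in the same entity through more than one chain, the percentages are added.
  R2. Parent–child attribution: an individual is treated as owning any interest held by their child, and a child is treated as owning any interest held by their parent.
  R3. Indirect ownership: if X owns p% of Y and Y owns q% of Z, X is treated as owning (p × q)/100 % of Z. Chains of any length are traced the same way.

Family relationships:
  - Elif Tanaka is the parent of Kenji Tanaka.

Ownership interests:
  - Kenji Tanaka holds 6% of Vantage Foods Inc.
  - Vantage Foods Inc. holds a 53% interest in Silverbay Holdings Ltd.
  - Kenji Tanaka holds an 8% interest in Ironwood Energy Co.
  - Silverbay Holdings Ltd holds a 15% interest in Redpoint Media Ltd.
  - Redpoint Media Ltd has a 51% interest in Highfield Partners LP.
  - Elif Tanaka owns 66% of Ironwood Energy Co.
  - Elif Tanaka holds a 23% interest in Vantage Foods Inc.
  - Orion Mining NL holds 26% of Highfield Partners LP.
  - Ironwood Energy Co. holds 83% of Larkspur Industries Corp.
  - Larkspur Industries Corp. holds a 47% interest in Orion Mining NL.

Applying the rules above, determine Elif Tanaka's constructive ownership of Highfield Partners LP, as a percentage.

8.681329%

By parent–child attribution (R2), Elif Tanaka is treated as also owning Kenji Tanaka's interest in Vantage Foods Inc, giving 23% + 6% = 29%.
By parent–child attribution (R2), Elif Tanaka is treated as also owning Kenji Tanaka's interest in Ironwood Energy Co, giving 66% + 8% = 74%.
Chain via Vantage Foods Inc. → Silverbay Holdings Ltd → Redpoint Media Ltd (R3): 29% × 53% × 15% × 51% = 1.175805% of Highfield Partners LP.
Chain via Ironwood Energy Co. → Larkspur Industries Corp. → Orion Mining NL (R3): 74% × 83% × 47% × 26% = 7.505524% of Highfield Partners LP.
Aggregating (R1): 1.175805% + 7.505524% = 8.681329%.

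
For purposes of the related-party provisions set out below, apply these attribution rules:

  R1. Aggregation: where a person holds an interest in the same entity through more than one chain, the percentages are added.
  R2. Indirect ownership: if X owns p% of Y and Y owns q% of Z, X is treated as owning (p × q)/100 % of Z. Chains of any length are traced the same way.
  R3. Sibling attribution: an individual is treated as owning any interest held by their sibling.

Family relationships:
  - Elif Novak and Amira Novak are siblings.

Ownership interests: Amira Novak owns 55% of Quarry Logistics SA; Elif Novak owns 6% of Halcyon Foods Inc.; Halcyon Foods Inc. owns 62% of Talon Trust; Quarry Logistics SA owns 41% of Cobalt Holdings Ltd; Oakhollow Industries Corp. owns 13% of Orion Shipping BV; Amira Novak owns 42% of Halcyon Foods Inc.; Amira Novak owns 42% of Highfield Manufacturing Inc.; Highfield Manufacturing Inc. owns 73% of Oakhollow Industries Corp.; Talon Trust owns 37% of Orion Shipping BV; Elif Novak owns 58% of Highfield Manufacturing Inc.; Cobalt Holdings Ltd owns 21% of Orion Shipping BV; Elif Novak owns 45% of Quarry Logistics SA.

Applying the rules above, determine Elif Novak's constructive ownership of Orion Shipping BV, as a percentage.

By sibling attribution (R3), Elif Novak is treated as also owning Amira Novak's interest in Quarry Logistics SA, giving 45% + 55% = 100%.
By sibling attribution (R3), Elif Novak is treated as also owning Amira Novak's interest in Highfield Manufacturing Inc, giving 58% + 42% = 100%.
By sibling attribution (R3), Elif Novak is treated as also owning Amira Novak's interest in Halcyon Foods Inc, giving 6% + 42% = 48%.
Chain via Quarry Logistics SA → Cobalt Holdings Ltd (R2): 100% × 41% × 21% = 8.61% of Orion Shipping BV.
Chain via Highfield Manufacturing Inc. → Oakhollow Industries Corp. (R2): 100% × 73% × 13% = 9.49% of Orion Shipping BV.
Chain via Halcyon Foods Inc. → Talon Trust (R2): 48% × 62% × 37% = 11.0112% of Orion Shipping BV.
Aggregating (R1): 8.61% + 9.49% + 11.0112% = 29.1112%.

29.1112%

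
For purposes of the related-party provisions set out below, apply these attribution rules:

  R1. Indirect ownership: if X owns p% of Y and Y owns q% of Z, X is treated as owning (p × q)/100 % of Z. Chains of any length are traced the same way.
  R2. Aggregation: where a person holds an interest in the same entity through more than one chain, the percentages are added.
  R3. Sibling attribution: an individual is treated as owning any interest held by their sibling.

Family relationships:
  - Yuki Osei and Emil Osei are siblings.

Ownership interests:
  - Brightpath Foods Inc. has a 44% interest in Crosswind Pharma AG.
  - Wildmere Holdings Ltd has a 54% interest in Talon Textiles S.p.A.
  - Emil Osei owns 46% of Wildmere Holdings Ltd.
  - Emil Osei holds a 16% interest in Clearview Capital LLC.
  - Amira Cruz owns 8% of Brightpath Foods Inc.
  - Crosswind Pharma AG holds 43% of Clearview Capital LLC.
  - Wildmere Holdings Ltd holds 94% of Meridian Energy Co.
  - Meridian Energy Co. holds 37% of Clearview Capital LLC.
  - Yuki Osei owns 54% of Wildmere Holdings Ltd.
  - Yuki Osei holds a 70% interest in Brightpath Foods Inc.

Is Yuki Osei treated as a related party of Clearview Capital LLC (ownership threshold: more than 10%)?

Yes

By sibling attribution (R3), Yuki Osei is treated as also owning Emil Osei's interest in Wildmere Holdings Ltd, giving 54% + 46% = 100%.
By sibling attribution (R3), Yuki Osei is treated as owning Emil Osei's 16% interest in Clearview Capital LLC.
Chain via Brightpath Foods Inc. → Crosswind Pharma AG (R1): 70% × 44% × 43% = 13.244% of Clearview Capital LLC.
Chain via Wildmere Holdings Ltd → Meridian Energy Co. (R1): 100% × 94% × 37% = 34.78% of Clearview Capital LLC.
Direct interest in Clearview Capital LLC: 16%.
Aggregating (R2): 13.244% + 34.78% + 16% = 64.024%.
64.024% exceeds the 10% threshold, so Yuki is a related party to Clearview Capital LLC.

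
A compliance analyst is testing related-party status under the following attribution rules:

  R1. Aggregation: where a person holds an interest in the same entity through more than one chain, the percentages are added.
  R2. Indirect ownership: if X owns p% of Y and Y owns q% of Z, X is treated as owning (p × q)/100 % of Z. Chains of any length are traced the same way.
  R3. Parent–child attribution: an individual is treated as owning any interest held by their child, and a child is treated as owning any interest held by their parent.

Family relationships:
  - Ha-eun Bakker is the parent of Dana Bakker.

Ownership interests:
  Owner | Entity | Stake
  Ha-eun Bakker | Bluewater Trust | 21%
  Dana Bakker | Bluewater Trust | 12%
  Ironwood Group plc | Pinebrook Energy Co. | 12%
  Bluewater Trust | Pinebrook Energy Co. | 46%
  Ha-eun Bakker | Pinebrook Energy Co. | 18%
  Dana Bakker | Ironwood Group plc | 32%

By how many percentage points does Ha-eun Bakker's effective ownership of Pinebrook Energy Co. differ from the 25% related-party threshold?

By parent–child attribution (R3), Ha-eun Bakker is treated as also owning Dana Bakker's interest in Bluewater Trust, giving 21% + 12% = 33%.
By parent–child attribution (R3), Ha-eun Bakker is treated as owning Dana Bakker's 32% interest in Ironwood Group plc.
Chain via Bluewater Trust (R2): 33% × 46% = 15.18% of Pinebrook Energy Co.
Direct interest in Pinebrook Energy Co: 18%.
Chain via Ironwood Group plc (R2): 32% × 12% = 3.84% of Pinebrook Energy Co.
Aggregating (R1): 15.18% + 18% + 3.84% = 37.02%.
37.02% exceeds the 25% threshold by 12.02 percentage points.

12.02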